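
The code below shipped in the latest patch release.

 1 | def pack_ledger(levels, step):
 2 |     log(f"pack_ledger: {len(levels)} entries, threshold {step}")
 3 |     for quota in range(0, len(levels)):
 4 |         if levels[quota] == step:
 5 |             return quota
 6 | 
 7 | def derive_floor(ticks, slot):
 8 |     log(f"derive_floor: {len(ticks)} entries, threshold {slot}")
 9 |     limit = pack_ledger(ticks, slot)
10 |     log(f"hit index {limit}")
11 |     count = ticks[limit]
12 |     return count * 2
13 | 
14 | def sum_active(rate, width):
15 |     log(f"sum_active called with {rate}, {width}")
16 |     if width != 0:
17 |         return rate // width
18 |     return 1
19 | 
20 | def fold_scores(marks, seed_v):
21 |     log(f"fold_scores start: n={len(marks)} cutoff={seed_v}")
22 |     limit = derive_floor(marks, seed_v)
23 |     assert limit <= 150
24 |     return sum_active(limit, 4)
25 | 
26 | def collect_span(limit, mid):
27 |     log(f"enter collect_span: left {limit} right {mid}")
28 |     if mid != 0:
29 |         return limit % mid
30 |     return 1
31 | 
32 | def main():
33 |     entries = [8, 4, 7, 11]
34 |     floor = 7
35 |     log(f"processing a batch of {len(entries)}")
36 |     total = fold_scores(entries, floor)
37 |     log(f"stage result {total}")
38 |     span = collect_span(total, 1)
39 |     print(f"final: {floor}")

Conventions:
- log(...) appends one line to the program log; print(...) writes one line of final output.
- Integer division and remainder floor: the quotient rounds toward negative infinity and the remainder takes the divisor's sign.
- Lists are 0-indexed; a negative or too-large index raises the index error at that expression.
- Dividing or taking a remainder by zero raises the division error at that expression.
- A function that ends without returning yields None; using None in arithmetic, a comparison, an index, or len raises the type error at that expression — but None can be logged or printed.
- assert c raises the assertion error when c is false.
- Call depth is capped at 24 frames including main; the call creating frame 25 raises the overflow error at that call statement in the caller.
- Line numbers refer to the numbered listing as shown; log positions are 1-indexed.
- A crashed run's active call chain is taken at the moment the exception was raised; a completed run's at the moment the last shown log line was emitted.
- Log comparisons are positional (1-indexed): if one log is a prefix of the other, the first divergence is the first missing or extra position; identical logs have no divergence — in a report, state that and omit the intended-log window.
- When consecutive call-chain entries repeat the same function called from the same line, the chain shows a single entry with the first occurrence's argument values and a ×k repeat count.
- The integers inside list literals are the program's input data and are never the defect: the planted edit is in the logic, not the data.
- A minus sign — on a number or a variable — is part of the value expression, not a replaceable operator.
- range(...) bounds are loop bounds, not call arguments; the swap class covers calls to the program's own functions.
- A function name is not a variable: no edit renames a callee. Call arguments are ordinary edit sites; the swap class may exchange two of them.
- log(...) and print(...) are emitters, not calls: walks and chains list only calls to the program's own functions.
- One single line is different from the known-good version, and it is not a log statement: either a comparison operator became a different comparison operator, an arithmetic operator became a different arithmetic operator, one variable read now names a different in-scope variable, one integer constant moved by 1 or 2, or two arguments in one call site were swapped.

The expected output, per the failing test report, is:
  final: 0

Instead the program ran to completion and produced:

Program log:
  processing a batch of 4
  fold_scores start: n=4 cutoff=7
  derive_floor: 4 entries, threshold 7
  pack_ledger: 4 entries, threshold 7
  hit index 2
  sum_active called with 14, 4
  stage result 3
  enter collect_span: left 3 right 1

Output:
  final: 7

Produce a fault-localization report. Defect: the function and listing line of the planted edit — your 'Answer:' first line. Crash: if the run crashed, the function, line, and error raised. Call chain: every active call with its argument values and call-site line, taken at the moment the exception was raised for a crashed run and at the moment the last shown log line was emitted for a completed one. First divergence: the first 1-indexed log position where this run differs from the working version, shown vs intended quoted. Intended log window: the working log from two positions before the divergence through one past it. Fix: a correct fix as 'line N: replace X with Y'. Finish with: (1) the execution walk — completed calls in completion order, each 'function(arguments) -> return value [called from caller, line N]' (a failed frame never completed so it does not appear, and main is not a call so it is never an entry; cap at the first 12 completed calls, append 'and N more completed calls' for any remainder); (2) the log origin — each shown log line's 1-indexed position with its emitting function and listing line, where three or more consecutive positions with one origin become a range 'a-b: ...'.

Answer: the defect is in main at line 39.
Key fact: Nothing in the log betrays the bug — only the output does.
Call chain: main -> collect_span(3, 1) (called at line 38).
First divergence: none (the log streams are identical).
Execution walk:
  pack_ledger([8, 4, 7, 11], 7) -> 2  [called from derive_floor, line 9]
  derive_floor([8, 4, 7, 11], 7) -> 14  [called from fold_scores, line 22]
  sum_active(14, 4) -> 3  [called from fold_scores, line 24]
  fold_scores([8, 4, 7, 11], 7) -> 3  [called from main, line 36]
  collect_span(3, 1) -> 0  [called from main, line 38]
Log origins:
  1: from main, line 35
  2: from fold_scores, line 21
  3: from derive_floor, line 8
  4: from pack_ledger, line 2
  5: from derive_floor, line 10
  6: from sum_active, line 15
  7: from main, line 37
  8: from collect_span, line 27
A correct fix: line 39: replace `floor` with `span`.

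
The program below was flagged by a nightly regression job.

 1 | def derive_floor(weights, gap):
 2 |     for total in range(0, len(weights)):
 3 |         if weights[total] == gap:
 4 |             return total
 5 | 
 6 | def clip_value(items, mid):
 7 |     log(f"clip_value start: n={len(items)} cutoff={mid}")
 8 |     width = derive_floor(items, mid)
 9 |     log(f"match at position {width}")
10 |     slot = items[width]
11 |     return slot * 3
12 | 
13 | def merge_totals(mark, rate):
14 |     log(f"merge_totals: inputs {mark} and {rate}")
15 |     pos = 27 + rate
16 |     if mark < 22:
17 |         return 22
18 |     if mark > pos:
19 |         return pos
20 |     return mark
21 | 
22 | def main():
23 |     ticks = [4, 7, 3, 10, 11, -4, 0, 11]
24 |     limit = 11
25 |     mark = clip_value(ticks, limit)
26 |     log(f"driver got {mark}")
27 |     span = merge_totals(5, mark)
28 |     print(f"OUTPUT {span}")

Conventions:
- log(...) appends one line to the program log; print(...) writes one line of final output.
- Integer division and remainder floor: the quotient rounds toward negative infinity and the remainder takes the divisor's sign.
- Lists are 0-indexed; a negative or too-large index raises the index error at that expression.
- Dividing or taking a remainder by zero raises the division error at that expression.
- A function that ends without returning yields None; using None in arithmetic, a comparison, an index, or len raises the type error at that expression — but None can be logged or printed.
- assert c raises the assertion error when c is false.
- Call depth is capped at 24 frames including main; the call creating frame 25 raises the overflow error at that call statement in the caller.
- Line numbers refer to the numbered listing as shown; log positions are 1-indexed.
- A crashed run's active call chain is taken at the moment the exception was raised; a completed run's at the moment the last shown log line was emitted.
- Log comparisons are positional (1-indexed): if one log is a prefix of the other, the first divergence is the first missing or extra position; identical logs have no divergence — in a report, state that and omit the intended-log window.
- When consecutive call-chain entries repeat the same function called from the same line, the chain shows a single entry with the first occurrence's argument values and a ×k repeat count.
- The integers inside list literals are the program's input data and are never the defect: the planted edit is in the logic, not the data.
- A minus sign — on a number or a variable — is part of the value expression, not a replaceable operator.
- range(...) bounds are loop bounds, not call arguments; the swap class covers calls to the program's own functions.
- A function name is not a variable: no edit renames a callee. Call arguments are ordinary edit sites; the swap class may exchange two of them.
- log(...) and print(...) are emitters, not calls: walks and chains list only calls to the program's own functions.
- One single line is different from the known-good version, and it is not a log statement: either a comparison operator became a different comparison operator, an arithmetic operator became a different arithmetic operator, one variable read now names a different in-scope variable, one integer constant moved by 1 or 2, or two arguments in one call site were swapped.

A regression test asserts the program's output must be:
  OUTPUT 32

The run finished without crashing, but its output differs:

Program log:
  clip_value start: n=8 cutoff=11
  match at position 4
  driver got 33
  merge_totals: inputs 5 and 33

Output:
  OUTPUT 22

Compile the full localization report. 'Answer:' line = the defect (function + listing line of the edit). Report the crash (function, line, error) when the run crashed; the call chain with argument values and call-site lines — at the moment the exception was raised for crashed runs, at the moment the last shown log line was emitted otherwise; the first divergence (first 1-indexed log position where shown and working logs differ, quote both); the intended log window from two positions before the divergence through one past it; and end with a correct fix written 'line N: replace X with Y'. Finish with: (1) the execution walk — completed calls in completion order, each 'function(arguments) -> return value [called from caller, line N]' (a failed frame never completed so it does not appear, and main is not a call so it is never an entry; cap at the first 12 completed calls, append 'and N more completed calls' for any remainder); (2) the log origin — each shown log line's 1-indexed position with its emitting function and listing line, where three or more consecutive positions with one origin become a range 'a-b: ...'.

Answer: the defect is in main at line 27.
The tell: Log line 4 is where behavior first shows: 'merge_totals: inputs 5 and 33' appears instead of 'merge_totals: inputs 33 and 5'.
Call chain: main -> merge_totals(5, 33) (called at line 27).
First divergence: at position 4 the run shows 'merge_totals: inputs 5 and 33' where the working version logs 'merge_totals: inputs 33 and 5'.
Intended log window:
  2: match at position 4
  3: driver got 33
  4: merge_totals: inputs 33 and 5
Execution walk:
  derive_floor([4, 7, 3, 10, 11, -4, 0, 11], 11) -> 4  [called from clip_value, line 8]
  clip_value([4, 7, 3, 10, 11, -4, 0, 11], 11) -> 33  [called from main, line 25]
  merge_totals(5, 33) -> 22  [called from main, line 27]
Log origin:
  1: logged in clip_value at line 7
  2: logged in clip_value at line 9
  3: logged in main at line 26
  4: logged in merge_totals at line 14
A correct fix: line 27: replace `merge_totals(5, mark)` with `merge_totals(mark, 5)`.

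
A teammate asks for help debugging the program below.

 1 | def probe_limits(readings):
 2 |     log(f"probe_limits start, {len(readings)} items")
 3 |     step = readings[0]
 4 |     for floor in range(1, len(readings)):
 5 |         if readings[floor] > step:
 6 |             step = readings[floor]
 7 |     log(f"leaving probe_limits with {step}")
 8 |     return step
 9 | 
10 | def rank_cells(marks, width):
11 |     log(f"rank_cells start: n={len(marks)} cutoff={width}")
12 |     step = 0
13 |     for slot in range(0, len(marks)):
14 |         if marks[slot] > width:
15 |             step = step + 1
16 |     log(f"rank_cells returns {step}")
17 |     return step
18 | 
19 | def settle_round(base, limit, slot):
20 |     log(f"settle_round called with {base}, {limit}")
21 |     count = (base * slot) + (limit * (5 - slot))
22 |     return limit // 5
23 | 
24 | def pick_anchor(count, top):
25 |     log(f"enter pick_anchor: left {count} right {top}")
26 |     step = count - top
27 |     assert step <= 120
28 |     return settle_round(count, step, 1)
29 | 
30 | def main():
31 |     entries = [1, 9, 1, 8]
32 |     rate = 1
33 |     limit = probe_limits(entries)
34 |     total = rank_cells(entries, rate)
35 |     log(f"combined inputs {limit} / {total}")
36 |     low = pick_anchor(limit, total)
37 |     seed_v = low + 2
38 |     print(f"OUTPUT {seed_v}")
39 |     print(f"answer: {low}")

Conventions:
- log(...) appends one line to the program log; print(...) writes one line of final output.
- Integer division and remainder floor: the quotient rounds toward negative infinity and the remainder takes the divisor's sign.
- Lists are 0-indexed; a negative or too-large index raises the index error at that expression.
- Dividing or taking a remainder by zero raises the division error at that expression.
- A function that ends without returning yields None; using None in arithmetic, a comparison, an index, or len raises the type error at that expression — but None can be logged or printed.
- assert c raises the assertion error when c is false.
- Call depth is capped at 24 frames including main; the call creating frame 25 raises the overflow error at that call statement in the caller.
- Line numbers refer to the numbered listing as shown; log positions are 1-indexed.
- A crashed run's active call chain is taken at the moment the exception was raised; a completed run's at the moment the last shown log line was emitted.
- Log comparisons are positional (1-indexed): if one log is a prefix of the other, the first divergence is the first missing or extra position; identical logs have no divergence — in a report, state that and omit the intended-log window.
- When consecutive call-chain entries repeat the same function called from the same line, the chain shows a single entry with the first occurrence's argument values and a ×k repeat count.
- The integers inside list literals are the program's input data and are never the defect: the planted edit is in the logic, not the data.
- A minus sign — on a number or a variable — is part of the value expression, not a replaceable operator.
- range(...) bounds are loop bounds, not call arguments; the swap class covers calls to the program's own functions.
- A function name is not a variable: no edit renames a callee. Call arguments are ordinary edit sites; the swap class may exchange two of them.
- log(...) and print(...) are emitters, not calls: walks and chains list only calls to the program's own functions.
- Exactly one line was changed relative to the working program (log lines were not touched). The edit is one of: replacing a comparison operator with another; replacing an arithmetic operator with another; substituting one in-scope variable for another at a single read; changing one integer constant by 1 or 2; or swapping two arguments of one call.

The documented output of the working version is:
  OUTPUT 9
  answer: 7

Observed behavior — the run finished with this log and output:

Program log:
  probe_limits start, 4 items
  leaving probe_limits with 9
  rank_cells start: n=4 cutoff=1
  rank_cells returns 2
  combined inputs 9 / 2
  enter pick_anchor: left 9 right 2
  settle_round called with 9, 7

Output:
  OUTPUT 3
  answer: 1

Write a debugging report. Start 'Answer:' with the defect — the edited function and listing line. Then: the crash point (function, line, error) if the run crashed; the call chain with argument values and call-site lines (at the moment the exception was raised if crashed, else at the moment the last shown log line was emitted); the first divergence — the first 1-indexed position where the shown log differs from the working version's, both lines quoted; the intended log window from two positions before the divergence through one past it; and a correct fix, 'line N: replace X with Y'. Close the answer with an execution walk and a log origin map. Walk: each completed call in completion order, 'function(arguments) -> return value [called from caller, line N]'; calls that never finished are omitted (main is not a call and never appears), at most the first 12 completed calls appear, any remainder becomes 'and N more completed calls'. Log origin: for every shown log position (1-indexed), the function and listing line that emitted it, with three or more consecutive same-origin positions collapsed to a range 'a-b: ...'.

Answer: the defect is in settle_round at line 22.
Core observation: Log streams are identical — the defect surfaces only in the printed output.
Call chain: main -> pick_anchor(9, 2) (called at line 36) -> settle_round(9, 7, 1) (called at line 28).
First divergence: none — the logs agree in full.
Execution walk:
  probe_limits([1, 9, 1, 8]) -> 9  [called from main, line 33]
  rank_cells([1, 9, 1, 8], 1) -> 2  [called from main, line 34]
  settle_round(9, 7, 1) -> 1  [called from pick_anchor, line 28]
  pick_anchor(9, 2) -> 1  [called from main, line 36]
Origin of each log line:
  1: from probe_limits, line 2
  2: from probe_limits, line 7
  3: from rank_cells, line 11
  4: from rank_cells, line 16
  5: from main, line 35
  6: from pick_anchor, line 25
  7: from settle_round, line 20
A correct fix: line 22: replace `limit` with `count`.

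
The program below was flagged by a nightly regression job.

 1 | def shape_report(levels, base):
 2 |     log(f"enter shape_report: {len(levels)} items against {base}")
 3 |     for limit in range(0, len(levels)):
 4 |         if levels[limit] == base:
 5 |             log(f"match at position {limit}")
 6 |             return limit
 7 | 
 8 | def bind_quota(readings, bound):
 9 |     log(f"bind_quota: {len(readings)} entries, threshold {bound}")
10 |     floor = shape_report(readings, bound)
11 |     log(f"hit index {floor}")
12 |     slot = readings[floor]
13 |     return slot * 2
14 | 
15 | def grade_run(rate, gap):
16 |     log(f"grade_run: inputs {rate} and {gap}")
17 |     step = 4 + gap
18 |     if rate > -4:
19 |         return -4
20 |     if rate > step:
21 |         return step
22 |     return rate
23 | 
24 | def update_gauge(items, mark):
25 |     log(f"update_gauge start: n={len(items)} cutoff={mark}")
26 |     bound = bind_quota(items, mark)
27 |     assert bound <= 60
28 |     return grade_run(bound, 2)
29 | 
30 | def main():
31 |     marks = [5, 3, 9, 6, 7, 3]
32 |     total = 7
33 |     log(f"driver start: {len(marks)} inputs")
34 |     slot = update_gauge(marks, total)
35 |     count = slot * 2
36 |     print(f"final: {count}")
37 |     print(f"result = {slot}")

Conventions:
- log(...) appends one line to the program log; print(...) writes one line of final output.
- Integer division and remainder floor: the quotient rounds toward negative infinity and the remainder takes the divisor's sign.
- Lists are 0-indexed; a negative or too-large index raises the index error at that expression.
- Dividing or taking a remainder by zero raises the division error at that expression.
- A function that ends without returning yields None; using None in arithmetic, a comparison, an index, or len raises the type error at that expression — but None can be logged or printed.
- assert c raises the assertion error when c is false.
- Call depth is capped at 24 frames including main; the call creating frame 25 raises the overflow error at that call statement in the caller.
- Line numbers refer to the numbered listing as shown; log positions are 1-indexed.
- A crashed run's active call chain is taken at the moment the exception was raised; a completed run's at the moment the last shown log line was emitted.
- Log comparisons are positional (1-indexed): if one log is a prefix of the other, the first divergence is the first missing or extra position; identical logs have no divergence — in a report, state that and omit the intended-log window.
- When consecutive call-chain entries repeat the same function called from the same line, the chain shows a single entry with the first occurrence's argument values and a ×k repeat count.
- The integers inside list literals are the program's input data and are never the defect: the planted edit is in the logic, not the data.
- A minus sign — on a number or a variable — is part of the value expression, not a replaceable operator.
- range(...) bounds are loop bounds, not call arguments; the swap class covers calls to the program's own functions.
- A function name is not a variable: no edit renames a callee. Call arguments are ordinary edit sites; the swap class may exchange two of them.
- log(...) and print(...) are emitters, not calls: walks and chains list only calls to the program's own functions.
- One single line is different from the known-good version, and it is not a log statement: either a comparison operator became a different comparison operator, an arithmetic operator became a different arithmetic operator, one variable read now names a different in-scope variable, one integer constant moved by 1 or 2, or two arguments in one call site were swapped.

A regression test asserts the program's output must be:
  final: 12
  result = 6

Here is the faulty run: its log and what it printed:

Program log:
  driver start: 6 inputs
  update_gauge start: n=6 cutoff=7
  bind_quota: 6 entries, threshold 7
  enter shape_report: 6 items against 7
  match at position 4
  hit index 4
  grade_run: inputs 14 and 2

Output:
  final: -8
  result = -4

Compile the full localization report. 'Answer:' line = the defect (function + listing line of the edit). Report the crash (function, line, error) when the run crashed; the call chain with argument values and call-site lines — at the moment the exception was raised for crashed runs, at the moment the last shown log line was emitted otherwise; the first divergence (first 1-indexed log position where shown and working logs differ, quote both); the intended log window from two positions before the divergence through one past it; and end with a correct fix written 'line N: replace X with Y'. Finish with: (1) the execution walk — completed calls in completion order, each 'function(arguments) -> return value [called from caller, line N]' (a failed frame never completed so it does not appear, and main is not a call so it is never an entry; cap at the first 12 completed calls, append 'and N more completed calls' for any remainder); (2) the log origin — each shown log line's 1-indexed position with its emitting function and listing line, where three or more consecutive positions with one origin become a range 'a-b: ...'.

Answer: the defect is in grade_run at line 18.
Key observation: Log streams are identical — the defect surfaces only in the printed output.
Call chain: main -> update_gauge([5, 3, 9, 6, 7, 3], 7) (called at line 34) -> grade_run(14, 2) (called at line 28).
First divergence: none — the logs agree in full.
Execution walk:
  shape_report([5, 3, 9, 6, 7, 3], 7) -> 4  [called from bind_quota, line 10]
  bind_quota([5, 3, 9, 6, 7, 3], 7) -> 14  [called from update_gauge, line 26]
  grade_run(14, 2) -> -4  [called from update_gauge, line 28]
  update_gauge([5, 3, 9, 6, 7, 3], 7) -> -4  [called from main, line 34]
Log origins:
  1: logged in main at line 33
  2: logged in update_gauge at line 25
  3: logged in bind_quota at line 9
  4: logged in shape_report at line 2
  5: logged in shape_report at line 5
  6: logged in bind_quota at line 11
  7: logged in grade_run at line 16
A correct fix: line 18: replace `>` with `<`.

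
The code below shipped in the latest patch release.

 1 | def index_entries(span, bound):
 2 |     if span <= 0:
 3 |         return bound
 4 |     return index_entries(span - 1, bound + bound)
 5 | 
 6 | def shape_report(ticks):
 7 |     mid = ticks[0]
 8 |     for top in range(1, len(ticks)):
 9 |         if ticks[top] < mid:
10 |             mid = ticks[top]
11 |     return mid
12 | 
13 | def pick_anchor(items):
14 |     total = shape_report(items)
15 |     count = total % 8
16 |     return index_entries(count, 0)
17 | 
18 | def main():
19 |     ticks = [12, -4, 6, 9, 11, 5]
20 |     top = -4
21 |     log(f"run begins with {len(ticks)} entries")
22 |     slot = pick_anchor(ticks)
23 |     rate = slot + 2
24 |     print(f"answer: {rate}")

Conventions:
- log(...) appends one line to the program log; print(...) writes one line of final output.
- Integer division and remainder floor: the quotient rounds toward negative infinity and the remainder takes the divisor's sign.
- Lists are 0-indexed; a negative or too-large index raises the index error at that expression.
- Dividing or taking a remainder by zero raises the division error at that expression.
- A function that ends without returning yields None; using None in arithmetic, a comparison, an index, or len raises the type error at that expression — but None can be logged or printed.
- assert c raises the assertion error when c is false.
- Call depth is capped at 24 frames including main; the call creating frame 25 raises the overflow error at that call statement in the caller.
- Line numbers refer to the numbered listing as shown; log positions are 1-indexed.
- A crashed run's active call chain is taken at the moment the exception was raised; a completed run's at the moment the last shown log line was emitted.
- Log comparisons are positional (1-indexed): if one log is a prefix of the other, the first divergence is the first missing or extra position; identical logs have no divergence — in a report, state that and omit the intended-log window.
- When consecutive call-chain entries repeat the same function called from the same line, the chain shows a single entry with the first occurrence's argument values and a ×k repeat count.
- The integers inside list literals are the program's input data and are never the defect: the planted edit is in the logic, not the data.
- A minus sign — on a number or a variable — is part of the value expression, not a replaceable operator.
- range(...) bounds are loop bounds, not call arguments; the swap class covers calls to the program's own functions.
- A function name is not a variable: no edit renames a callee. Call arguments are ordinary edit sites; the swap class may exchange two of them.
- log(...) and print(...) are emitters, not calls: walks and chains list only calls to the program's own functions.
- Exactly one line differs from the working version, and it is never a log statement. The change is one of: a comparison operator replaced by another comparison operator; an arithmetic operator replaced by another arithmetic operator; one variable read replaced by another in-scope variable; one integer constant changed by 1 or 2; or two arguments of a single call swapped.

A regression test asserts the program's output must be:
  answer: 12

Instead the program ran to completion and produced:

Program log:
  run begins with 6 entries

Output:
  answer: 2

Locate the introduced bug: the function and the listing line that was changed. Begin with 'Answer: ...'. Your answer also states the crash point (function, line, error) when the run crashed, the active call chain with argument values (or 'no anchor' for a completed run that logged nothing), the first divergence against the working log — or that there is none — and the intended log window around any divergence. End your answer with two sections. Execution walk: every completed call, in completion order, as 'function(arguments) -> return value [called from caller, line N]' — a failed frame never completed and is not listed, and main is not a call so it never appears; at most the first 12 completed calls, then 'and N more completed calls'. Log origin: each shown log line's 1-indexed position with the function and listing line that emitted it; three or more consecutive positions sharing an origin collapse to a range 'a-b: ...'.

Answer: the defect is in index_entries at line 4.
Core observation: No log line changed; the fault shows up purely in the output.
Call chain: main.
First divergence: none (the log streams are identical).
Execution walk:
  shape_report([12, -4, 6, 9, 11, 5]) -> -4  [called from pick_anchor, line 14]
  index_entries(0, 0) -> 0  [called from index_entries, line 4]
  index_entries(1, 0) -> 0  [called from index_entries, line 4]
  index_entries(2, 0) -> 0  [called from index_entries, line 4]
  index_entries(3, 0) -> 0  [called from index_entries, line 4]
  index_entries(4, 0) -> 0  [called from pick_anchor, line 16]
  pick_anchor([12, -4, 6, 9, 11, 5]) -> 0  [called from main, line 22]
Origin of each log line:
  1: emitted by main (line 21)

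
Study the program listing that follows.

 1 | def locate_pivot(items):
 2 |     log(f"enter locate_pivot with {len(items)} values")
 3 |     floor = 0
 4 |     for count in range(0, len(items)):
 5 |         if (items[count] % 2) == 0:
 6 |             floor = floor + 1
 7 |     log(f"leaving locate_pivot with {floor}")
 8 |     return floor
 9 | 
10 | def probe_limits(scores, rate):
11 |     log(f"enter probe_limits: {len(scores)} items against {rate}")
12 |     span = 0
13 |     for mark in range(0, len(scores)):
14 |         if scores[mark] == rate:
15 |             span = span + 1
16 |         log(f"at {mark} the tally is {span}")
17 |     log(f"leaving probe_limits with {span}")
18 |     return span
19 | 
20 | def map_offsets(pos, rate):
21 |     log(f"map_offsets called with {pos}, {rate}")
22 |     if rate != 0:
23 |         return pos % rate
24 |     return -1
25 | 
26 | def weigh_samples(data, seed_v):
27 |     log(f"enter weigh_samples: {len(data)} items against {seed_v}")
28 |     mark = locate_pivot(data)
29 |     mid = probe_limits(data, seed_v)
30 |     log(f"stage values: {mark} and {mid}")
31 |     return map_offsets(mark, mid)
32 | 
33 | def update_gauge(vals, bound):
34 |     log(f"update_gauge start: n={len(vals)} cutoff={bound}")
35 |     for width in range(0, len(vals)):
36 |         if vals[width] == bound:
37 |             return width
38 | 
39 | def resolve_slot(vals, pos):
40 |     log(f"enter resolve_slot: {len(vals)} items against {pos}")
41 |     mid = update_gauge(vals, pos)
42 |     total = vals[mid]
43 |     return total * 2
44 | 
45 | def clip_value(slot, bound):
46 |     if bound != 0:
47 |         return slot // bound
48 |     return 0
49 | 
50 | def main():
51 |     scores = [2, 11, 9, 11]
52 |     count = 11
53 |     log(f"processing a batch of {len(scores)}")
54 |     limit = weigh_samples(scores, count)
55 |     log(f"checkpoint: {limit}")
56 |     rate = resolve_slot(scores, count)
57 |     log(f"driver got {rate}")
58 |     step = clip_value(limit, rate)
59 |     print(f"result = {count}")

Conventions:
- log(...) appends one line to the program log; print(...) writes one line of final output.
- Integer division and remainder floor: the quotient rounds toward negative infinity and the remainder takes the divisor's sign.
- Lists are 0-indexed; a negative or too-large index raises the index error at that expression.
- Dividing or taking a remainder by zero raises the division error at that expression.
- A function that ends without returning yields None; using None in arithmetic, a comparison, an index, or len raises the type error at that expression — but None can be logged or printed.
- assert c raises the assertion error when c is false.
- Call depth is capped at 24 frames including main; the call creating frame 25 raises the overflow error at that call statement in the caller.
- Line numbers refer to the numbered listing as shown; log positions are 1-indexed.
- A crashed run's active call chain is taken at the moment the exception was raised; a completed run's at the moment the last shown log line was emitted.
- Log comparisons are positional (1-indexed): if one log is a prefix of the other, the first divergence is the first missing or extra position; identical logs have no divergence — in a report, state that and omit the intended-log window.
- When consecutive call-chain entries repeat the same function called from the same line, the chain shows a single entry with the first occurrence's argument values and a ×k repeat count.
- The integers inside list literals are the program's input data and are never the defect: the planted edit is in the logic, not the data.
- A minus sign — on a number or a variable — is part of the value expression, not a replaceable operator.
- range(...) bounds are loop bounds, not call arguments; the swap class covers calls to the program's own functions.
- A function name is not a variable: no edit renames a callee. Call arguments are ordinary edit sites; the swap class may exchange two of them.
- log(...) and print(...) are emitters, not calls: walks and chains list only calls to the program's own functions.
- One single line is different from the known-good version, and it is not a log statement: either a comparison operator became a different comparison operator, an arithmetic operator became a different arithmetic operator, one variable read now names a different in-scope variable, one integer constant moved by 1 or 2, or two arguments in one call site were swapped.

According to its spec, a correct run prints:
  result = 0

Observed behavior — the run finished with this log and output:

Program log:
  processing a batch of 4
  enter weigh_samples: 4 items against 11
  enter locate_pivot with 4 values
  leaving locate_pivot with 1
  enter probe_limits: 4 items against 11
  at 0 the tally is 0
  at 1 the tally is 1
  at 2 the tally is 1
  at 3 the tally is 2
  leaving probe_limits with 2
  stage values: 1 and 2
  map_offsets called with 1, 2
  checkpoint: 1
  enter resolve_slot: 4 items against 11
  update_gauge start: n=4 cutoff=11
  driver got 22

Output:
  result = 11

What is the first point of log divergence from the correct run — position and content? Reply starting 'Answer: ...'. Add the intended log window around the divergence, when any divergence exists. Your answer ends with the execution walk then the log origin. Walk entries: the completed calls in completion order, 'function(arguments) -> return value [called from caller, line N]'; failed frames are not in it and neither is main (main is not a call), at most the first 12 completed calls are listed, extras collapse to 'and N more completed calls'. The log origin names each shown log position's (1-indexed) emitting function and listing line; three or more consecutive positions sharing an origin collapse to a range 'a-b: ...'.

Answer: none; the two logs match at every position.
Execution walk:
  locate_pivot([2, 11, 9, 11]) -> 1  [called from weigh_samples, line 28]
  probe_limits([2, 11, 9, 11], 11) -> 2  [called from weigh_samples, line 29]
  map_offsets(1, 2) -> 1  [called from weigh_samples, line 31]
  weigh_samples([2, 11, 9, 11], 11) -> 1  [called from main, line 54]
  update_gauge([2, 11, 9, 11], 11) -> 1  [called from resolve_slot, line 41]
  resolve_slot([2, 11, 9, 11], 11) -> 22  [called from main, line 56]
  clip_value(1, 22) -> 0  [called from main, line 58]
Log origins:
  1 — main, line 53
  2 — weigh_samples, line 27
  3 — locate_pivot, line 2
  4 — locate_pivot, line 7
  5 — probe_limits, line 11
  6-9 — probe_limits, line 16
  10 — probe_limits, line 17
  11 — weigh_samples, line 30
  12 — map_offsets, line 21
  13 — main, line 55
  14 — resolve_slot, line 40
  15 — update_gauge, line 34
  16 — main, line 57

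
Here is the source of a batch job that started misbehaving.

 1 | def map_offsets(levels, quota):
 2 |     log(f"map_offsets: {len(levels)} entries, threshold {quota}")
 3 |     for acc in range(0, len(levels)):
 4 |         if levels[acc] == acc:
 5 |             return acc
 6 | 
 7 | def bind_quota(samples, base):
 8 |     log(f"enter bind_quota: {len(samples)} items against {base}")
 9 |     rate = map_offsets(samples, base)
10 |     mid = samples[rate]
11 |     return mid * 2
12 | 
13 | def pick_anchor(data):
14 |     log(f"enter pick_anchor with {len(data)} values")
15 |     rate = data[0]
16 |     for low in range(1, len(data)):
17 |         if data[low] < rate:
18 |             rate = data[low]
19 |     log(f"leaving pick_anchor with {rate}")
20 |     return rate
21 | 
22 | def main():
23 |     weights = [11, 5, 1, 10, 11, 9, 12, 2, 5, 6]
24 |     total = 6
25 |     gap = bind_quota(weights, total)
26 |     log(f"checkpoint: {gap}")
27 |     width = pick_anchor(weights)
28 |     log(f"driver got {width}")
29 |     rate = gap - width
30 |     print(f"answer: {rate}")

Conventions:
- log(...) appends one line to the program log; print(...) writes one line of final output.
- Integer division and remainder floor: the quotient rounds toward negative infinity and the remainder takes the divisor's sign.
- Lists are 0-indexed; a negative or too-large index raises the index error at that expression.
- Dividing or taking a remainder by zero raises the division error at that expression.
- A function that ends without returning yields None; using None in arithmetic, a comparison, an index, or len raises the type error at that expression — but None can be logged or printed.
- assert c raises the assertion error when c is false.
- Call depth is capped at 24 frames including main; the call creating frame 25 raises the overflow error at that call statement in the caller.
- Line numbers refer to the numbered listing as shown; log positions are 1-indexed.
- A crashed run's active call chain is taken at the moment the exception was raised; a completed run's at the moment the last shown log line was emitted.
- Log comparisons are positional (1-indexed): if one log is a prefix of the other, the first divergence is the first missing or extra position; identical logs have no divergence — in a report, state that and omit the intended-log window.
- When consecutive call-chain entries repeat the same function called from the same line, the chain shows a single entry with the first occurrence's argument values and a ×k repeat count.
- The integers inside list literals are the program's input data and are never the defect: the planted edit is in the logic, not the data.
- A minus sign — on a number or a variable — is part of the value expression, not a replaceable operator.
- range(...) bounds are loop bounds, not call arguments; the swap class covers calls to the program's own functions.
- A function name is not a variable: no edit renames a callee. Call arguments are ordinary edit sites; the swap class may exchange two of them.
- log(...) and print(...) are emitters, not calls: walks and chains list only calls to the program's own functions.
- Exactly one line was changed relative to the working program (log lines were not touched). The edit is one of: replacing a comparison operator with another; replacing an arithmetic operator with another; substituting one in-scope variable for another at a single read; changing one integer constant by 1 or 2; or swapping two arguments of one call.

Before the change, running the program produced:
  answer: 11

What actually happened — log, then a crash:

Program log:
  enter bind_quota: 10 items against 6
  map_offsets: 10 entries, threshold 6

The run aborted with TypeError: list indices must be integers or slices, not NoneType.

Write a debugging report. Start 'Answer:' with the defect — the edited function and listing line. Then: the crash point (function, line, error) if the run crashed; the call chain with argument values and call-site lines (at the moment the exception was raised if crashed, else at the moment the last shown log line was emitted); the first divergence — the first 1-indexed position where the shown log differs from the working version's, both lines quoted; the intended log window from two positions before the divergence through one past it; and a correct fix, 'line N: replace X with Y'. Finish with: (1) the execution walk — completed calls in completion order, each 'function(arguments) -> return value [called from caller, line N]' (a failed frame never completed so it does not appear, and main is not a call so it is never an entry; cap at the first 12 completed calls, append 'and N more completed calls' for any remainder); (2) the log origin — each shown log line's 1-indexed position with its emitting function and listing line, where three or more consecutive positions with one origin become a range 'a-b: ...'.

Answer: the defect is in map_offsets at line 4.
Key fact: A complete run would log 'checkpoint: 12' next, but this one stopped at 2 lines.
Crash: bind_quota, line 10, TypeError.
Call chain: main -> bind_quota([11, 5, 1, 10, 11, 9, 12, 2, 5, 6], 6) (called at line 25).
First divergence: position 3 — after 2 matching lines the faulty run goes silent; intended next line 'checkpoint: 12'.
Intended log window:
  1: enter bind_quota: 10 items against 6
  2: map_offsets: 10 entries, threshold 6
  3: checkpoint: 12
  4: enter pick_anchor with 10 values
Execution walk:
  map_offsets([11, 5, 1, 10, 11, 9, 12, 2, 5, 6], 6) -> None  [called from bind_quota, line 9]
Log origin:
  1 — bind_quota, line 8
  2 — map_offsets, line 2
A correct fix: line 4: replace `levels[acc] == acc` with `levels[acc] == quota`.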